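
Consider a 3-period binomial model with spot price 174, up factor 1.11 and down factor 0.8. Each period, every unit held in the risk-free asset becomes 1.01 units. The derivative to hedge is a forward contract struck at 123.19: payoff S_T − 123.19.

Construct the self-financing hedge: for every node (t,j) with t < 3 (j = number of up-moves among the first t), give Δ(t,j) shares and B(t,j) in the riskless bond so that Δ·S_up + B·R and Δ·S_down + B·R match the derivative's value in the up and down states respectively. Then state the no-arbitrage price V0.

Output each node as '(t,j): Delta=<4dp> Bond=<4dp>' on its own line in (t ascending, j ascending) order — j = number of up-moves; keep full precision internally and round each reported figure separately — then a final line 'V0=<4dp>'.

(0,0): Delta=1.0000 Bond=-119.5670
(1,0): Delta=1.0000 Bond=-120.7627
(1,1): Delta=1.0000 Bond=-120.7627
(2,0): Delta=1.0000 Bond=-121.9703
(2,1): Delta=1.0000 Bond=-121.9703
(2,2): Delta=1.0000 Bond=-121.9703
V0=54.4330

Under the risk-neutral measure, an up-move has probability p* = (R−d)/(u−d) = 0.6774 and values discount at R = 1.01.
Terminal payoffs: V(3,0)=-34.1020, V(3,1)=0.4196, V(3,2)=48.3183, V(3,3)=114.7778
Node (2,0) S=111.3600: V=(p*·0.4196+(1−p*)·-34.1020)/1.01=-10.6103; Δ=(0.4196−-34.1020)/(123.6096−89.0880)=1.0000; B=V−Δ·S=-121.9703
Node (2,1) S=154.5120: V=(p*·48.3183+(1−p*)·0.4196)/1.01=32.5417; Δ=(48.3183−0.4196)/(171.5083−123.6096)=1.0000; B=V−Δ·S=-121.9703
Node (2,2) S=214.3854: V=(p*·114.7778+(1−p*)·48.3183)/1.01=92.4151; Δ=(114.7778−48.3183)/(237.9678−171.5083)=1.0000; B=V−Δ·S=-121.9703
Node (1,0) S=139.2000: V=(p*·32.5417+(1−p*)·-10.6103)/1.01=18.4373; Δ=(32.5417−-10.6103)/(154.5120−111.3600)=1.0000; B=V−Δ·S=-120.7627
Node (1,1) S=193.1400: V=(p*·92.4151+(1−p*)·32.5417)/1.01=72.3773; Δ=(92.4151−32.5417)/(214.3854−154.5120)=1.0000; B=V−Δ·S=-120.7627
Node (0,0) S=174.0000: V=(p*·72.3773+(1−p*)·18.4373)/1.01=54.4330; Δ=(72.3773−18.4373)/(193.1400−139.2000)=1.0000; B=V−Δ·S=-119.5670
Each (Δ,B) replicates both successor values, so the strategy is self-financing and V0 is arbitrage-free.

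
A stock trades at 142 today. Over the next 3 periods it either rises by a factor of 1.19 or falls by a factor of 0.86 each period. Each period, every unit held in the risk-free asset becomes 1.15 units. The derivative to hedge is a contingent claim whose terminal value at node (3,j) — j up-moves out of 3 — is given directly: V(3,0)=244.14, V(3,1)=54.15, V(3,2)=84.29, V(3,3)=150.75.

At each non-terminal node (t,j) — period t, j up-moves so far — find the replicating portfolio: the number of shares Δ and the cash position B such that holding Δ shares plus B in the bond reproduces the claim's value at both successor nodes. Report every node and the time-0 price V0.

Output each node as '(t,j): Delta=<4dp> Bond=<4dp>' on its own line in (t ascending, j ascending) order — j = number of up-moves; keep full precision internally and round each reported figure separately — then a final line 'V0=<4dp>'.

(0,0): Delta=0.8868 Bond=-41.4218
(1,0): Delta=0.0746 Bond=51.5451
(1,1): Delta=0.9677 Bond=-61.3150
(2,0): Delta=-5.4819 Bond=642.8395
(2,1): Delta=0.6285 Bond=-21.2145
(2,2): Delta=1.0015 Bond=-77.3120
V0=84.4980

The replicating-portfolio and risk-neutral prices coincide; use p* = (1.15−0.86)/(1.19−0.86) = 0.8788 for the latter.
Terminal payoffs: V(3,0)=244.1400, V(3,1)=54.1500, V(3,2)=84.2900, V(3,3)=150.7500
  t=2,j=0: stock 105.0232 → up 124.9776 (V=54.1500), down 90.3200 (V=244.1400). Price 67.1123; hedge Δ=-5.4819, bond B=642.8395.
  t=2,j=1: stock 145.3228 → up 172.9341 (V=84.2900), down 124.9776 (V=54.1500). Price 70.1188; hedge Δ=0.6285, bond B=-21.2145.
  t=2,j=2: stock 201.0862 → up 239.2926 (V=150.7500), down 172.9341 (V=84.2900). Price 124.0819; hedge Δ=1.0015, bond B=-77.3120.
  t=1,j=0: stock 122.1200 → up 145.3228 (V=70.1188), down 105.0232 (V=67.1123). Price 60.6560; hedge Δ=0.0746, bond B=51.5451.
  t=1,j=1: stock 168.9800 → up 201.0862 (V=124.0819), down 145.3228 (V=70.1188). Price 102.2095; hedge Δ=0.9677, bond B=-61.3150.
  t=0,j=0: stock 142.0000 → up 168.9800 (V=102.2095), down 122.1200 (V=60.6560). Price 84.4980; hedge Δ=0.8868, bond B=-41.4218.
Check: Δ(0,0)·S0 + B(0,0) = 84.4980 = V0.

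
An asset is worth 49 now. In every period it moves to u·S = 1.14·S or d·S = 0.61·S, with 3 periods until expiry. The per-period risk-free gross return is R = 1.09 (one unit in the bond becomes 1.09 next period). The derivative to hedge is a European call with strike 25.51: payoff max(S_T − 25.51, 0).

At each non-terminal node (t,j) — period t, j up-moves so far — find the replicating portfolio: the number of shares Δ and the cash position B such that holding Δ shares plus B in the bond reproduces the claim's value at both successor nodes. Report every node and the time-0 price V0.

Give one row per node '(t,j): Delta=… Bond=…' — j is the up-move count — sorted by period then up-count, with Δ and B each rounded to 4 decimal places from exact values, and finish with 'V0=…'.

Since d<R<u, set p* = (R−d)/(u−d) = 0.9057; price each node as the discounted p*-expectation of its children.
At expiry t=3: V(3,0)=0.0000, V(3,1)=0.0000, V(3,2)=13.3350, V(3,3)=47.0857
(2,0): S=18.2329. Δ = (V_up−V_dn)/(S_up−S_dn) = (0.0000−0.0000)/(20.7855−11.1221) = 0.0000. V = [p*·0.0000 + (1−p*)·0.0000]/1.09 = 0.0000. B = V − Δ·S = 0.0000.
(2,1): S=34.0746. Δ = (V_up−V_dn)/(S_up−S_dn) = (13.3350−0.0000)/(38.8450−20.7855) = 0.7384. V = [p*·13.3350 + (1−p*)·0.0000]/1.09 = 11.0798. B = V − Δ·S = -14.0806.
(2,2): S=63.6804. Δ = (V_up−V_dn)/(S_up−S_dn) = (47.0857−13.3350)/(72.5957−38.8450) = 1.0000. V = [p*·47.0857 + (1−p*)·13.3350]/1.09 = 40.2767. B = V − Δ·S = -23.4037.
(1,0): S=29.8900. Δ = (V_up−V_dn)/(S_up−S_dn) = (11.0798−0.0000)/(34.0746−18.2329) = 0.6994. V = [p*·11.0798 + (1−p*)·0.0000]/1.09 = 9.2060. B = V − Δ·S = -11.6993.
(1,1): S=55.8600. Δ = (V_up−V_dn)/(S_up−S_dn) = (40.2767−11.0798)/(63.6804−34.0746) = 0.9862. V = [p*·40.2767 + (1−p*)·11.0798]/1.09 = 34.4241. B = V − Δ·S = -20.6643.
(0,0): S=49.0000. Δ = (V_up−V_dn)/(S_up−S_dn) = (34.4241−9.2060)/(55.8600−29.8900) = 0.9710. V = [p*·34.4241 + (1−p*)·9.2060]/1.09 = 29.3991. B = V − Δ·S = -18.1822.
Each (Δ,B) replicates both successor values, so the strategy is self-financing and V0 is arbitrage-free.

(0,0): Delta=0.9710 Bond=-18.1822
(1,0): Delta=0.6994 Bond=-11.6993
(1,1): Delta=0.9862 Bond=-20.6643
(2,0): Delta=0.0000 Bond=0.0000
(2,1): Delta=0.7384 Bond=-14.0806
(2,2): Delta=1.0000 Bond=-23.4037
V0=29.3991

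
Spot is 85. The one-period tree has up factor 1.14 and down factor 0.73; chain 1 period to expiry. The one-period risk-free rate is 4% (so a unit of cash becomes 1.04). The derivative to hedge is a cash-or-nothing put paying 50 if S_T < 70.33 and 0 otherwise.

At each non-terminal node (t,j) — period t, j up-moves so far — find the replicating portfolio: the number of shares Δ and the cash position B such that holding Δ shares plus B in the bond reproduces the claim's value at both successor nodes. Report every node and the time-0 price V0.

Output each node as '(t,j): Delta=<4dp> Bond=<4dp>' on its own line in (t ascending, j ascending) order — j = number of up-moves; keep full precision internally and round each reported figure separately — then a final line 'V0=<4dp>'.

No-arbitrage ⇒ martingale measure with p* = (R−d)/(u−d) = 0.7561.
At expiry t=1: V(1,0)=50.0000, V(1,1)=0.0000
(0,0): S=85.0000. Δ = (V_up−V_dn)/(S_up−S_dn) = (0.0000−50.0000)/(96.9000−62.0500) = -1.4347. V = [p*·0.0000 + (1−p*)·50.0000]/1.04 = 11.7261. B = V − Δ·S = 133.6773.
Each (Δ,B) replicates both successor values, so the strategy is self-financing and V0 is arbitrage-free.

(0,0): Delta=-1.4347 Bond=133.6773
V0=11.7261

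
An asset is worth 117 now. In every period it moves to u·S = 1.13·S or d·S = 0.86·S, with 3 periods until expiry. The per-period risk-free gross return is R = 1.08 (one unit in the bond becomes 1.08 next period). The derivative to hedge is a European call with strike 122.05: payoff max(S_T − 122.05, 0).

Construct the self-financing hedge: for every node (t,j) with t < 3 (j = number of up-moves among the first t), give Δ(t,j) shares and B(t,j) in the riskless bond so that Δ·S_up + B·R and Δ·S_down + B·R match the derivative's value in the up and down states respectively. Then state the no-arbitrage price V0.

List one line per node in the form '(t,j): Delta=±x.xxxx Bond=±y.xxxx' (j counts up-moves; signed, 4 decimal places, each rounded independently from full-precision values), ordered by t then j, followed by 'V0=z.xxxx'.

(0,0): Delta=0.7795 Bond=-69.2334
(1,0): Delta=0.1786 Bond=-14.3110
(1,1): Delta=0.8834 Bond=-88.5133
(2,0): Delta=0.0000 Bond=0.0000
(2,1): Delta=0.2095 Bond=-18.9686
(2,2): Delta=1.0000 Bond=-113.0093
V0=21.9678

No-arbitrage ⇒ martingale measure with p* = (R−d)/(u−d) = 0.8148.
At expiry t=3: V(3,0)=0.0000, V(3,1)=0.0000, V(3,2)=6.4317, V(3,3)=46.7689
  t=2,j=0: stock 86.5332 → up 97.7825 (V=0.0000), down 74.4186 (V=0.0000). Price 0.0000; hedge Δ=0.0000, bond B=0.0000.
  t=2,j=1: stock 113.7006 → up 128.4817 (V=6.4317), down 97.7825 (V=0.0000). Price 4.8524; hedge Δ=0.2095, bond B=-18.9686.
  t=2,j=2: stock 149.3973 → up 168.8189 (V=46.7689), down 128.4817 (V=6.4317). Price 36.3880; hedge Δ=1.0000, bond B=-113.0093.
  t=1,j=0: stock 100.6200 → up 113.7006 (V=4.8524), down 86.5332 (V=0.0000). Price 3.6610; hedge Δ=0.1786, bond B=-14.3110.
  t=1,j=1: stock 132.2100 → up 149.3973 (V=36.3880), down 113.7006 (V=4.8524). Price 28.2853; hedge Δ=0.8834, bond B=-88.5133.
  t=0,j=0: stock 117.0000 → up 132.2100 (V=28.2853), down 100.6200 (V=3.6610). Price 21.9678; hedge Δ=0.7795, bond B=-69.2334.
Each (Δ,B) replicates both successor values, so the strategy is self-financing and V0 is arbitrage-free.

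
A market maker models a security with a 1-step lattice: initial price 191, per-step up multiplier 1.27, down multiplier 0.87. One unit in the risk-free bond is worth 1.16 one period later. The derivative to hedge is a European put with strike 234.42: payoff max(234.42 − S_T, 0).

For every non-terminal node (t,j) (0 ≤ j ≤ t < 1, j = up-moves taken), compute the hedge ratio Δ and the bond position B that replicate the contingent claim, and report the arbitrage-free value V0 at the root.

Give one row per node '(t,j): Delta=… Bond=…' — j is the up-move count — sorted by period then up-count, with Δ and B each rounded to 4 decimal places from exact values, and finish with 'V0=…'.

(0,0): Delta=-0.8933 Bond=186.8050
V0=16.1800

No-arbitrage ⇒ martingale measure with p* = (R−d)/(u−d) = 0.7250.
Terminal payoffs: V(1,0)=68.2500, V(1,1)=0.0000
Node (0,0) S=191.0000: V=(p*·0.0000+(1−p*)·68.2500)/1.16=16.1800; Δ=(0.0000−68.2500)/(242.5700−166.1700)=-0.8933; B=V−Δ·S=186.8050
Check: Δ(0,0)·S0 + B(0,0) = 16.1800 = V0.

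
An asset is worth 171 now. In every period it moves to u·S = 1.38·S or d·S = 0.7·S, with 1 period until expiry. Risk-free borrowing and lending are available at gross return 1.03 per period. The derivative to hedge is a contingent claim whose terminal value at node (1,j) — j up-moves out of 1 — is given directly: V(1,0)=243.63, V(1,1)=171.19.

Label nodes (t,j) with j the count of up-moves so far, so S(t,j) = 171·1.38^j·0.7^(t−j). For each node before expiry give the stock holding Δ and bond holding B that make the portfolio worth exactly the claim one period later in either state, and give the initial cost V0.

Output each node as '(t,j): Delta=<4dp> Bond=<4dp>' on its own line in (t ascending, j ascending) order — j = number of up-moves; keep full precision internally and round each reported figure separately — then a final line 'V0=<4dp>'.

Since d<R<u, set p* = (R−d)/(u−d) = 0.4853; price each node as the discounted p*-expectation of its children.
Terminal values V(1,·): V(1,0)=243.6300, V(1,1)=171.1900
  t=0,j=0: stock 171.0000 → up 235.9800 (V=171.1900), down 119.7000 (V=243.6300). Price 202.4032; hedge Δ=-0.6230, bond B=308.9326.
Each (Δ,B) replicates both successor values, so the strategy is self-financing and V0 is arbitrage-free.

(0,0): Delta=-0.6230 Bond=308.9326
V0=202.4032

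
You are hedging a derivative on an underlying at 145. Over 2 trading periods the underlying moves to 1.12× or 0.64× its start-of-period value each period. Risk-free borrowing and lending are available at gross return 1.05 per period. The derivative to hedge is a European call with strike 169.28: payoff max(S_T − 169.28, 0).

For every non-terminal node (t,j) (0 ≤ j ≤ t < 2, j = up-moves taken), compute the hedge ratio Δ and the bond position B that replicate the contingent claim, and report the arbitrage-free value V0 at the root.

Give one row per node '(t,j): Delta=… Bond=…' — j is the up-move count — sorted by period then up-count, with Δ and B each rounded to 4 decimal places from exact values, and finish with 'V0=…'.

The replicating-portfolio and risk-neutral prices coincide; use p* = (1.05−0.64)/(1.12−0.64) = 0.8542 for the latter.
Terminal values V(2,·): V(2,0)=0.0000, V(2,1)=0.0000, V(2,2)=12.6080
(1,0): S=92.8000. Δ = (V_up−V_dn)/(S_up−S_dn) = (0.0000−0.0000)/(103.9360−59.3920) = 0.0000. V = [p*·0.0000 + (1−p*)·0.0000]/1.05 = 0.0000. B = V − Δ·S = 0.0000.
(1,1): S=162.4000. Δ = (V_up−V_dn)/(S_up−S_dn) = (12.6080−0.0000)/(181.8880−103.9360) = 0.1617. V = [p*·12.6080 + (1−p*)·0.0000]/1.05 = 10.2565. B = V − Δ·S = -16.0102.
(0,0): S=145.0000. Δ = (V_up−V_dn)/(S_up−S_dn) = (10.2565−0.0000)/(162.4000−92.8000) = 0.1474. V = [p*·10.2565 + (1−p*)·0.0000]/1.05 = 8.3436. B = V − Δ·S = -13.0241.
Root portfolio cost Δ·145+B reproduces V0=8.3436.

(0,0): Delta=0.1474 Bond=-13.0241
(1,0): Delta=0.0000 Bond=0.0000
(1,1): Delta=0.1617 Bond=-16.0102
V0=8.3436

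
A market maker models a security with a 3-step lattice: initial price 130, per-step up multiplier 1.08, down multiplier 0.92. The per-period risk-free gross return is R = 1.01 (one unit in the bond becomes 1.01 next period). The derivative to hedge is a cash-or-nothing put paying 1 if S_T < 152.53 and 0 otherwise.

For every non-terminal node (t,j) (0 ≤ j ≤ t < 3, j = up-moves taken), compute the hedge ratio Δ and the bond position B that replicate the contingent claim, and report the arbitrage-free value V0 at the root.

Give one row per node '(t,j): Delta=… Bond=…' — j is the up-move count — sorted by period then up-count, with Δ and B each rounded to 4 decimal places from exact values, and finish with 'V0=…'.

(0,0): Delta=-0.0149 Bond=2.7364
(1,0): Delta=0.0000 Bond=0.9803
(1,1): Delta=-0.0248 Bond=4.1509
(2,0): Delta=0.0000 Bond=0.9901
(2,1): Delta=0.0000 Bond=0.9901
(2,2): Delta=-0.0412 Bond=6.6832
V0=0.7978

Under the risk-neutral measure, an up-move has probability p* = (R−d)/(u−d) = 0.5625 and values discount at R = 1.01.
Terminal values V(3,·): V(3,0)=1.0000, V(3,1)=1.0000, V(3,2)=1.0000, V(3,3)=0.0000
  t=2,j=0: stock 110.0320 → up 118.8346 (V=1.0000), down 101.2294 (V=1.0000). Price 0.9901; hedge Δ=0.0000, bond B=0.9901.
  t=2,j=1: stock 129.1680 → up 139.5014 (V=1.0000), down 118.8346 (V=1.0000). Price 0.9901; hedge Δ=0.0000, bond B=0.9901.
  t=2,j=2: stock 151.6320 → up 163.7626 (V=0.0000), down 139.5014 (V=1.0000). Price 0.4332; hedge Δ=-0.0412, bond B=6.6832.
  t=1,j=0: stock 119.6000 → up 129.1680 (V=0.9901), down 110.0320 (V=0.9901). Price 0.9803; hedge Δ=0.0000, bond B=0.9803.
  t=1,j=1: stock 140.4000 → up 151.6320 (V=0.4332), down 129.1680 (V=0.9901). Price 0.6701; hedge Δ=-0.0248, bond B=4.1509.
  t=0,j=0: stock 130.0000 → up 140.4000 (V=0.6701), down 119.6000 (V=0.9803). Price 0.7978; hedge Δ=-0.0149, bond B=2.7364.
Check: Δ(0,0)·S0 + B(0,0) = 0.7978 = V0.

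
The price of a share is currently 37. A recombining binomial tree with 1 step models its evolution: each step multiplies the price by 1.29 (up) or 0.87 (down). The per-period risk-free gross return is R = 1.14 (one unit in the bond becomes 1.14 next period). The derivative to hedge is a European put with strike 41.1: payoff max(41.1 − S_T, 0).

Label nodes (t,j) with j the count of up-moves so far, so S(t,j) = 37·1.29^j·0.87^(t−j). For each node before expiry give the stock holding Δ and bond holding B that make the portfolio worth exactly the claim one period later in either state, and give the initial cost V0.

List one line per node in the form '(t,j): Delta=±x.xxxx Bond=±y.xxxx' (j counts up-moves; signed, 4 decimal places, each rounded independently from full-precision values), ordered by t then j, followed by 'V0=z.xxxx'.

Since d<R<u, set p* = (R−d)/(u−d) = 0.6429; price each node as the discounted p*-expectation of its children.
Terminal values V(1,·): V(1,0)=8.9100, V(1,1)=0.0000
Node (0,0) S=37.0000: V=(p*·0.0000+(1−p*)·8.9100)/1.14=2.7914; Δ=(0.0000−8.9100)/(47.7300−32.1900)=-0.5734; B=V−Δ·S=24.0056
Root portfolio cost Δ·37+B reproduces V0=2.7914.

(0,0): Delta=-0.5734 Bond=24.0056
V0=2.7914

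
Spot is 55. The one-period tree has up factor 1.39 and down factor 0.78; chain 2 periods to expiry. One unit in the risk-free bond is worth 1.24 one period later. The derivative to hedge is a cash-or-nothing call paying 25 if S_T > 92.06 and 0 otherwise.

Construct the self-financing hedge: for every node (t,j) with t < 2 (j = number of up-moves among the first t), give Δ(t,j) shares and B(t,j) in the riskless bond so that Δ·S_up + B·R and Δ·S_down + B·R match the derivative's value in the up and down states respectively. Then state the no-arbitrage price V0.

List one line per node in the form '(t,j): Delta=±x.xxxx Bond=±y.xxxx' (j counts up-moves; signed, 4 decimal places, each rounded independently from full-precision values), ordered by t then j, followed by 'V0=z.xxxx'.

(0,0): Delta=0.4532 Bond=-15.6780
(1,0): Delta=0.0000 Bond=0.0000
(1,1): Delta=0.5361 Bond=-25.7800
V0=9.2460

No-arbitrage ⇒ martingale measure with p* = (R−d)/(u−d) = 0.7541.
Terminal values V(2,·): V(2,0)=0.0000, V(2,1)=0.0000, V(2,2)=25.0000
  t=1,j=0: stock 42.9000 → up 59.6310 (V=0.0000), down 33.4620 (V=0.0000). Price 0.0000; hedge Δ=0.0000, bond B=0.0000.
  t=1,j=1: stock 76.4500 → up 106.2655 (V=25.0000), down 59.6310 (V=0.0000). Price 15.2036; hedge Δ=0.5361, bond B=-25.7800.
  t=0,j=0: stock 55.0000 → up 76.4500 (V=15.2036), down 42.9000 (V=0.0000). Price 9.2460; hedge Δ=0.4532, bond B=-15.6780.
The time-0 hedge costs 9.2460, which is the no-arbitrage price.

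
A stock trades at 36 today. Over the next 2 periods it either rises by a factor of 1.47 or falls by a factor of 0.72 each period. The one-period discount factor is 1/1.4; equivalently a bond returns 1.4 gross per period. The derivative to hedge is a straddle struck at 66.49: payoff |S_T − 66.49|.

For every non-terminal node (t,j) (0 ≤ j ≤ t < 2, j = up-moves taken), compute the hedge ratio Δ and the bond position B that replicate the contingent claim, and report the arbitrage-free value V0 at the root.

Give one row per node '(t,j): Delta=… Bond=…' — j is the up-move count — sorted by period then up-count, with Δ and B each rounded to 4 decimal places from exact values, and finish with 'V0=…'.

Since d<R<u, set p* = (R−d)/(u−d) = 0.9067; price each node as the discounted p*-expectation of its children.
Terminal payoffs: V(2,0)=47.8276, V(2,1)=28.3876, V(2,2)=11.3024
(1,0): S=25.9200. Δ = (V_up−V_dn)/(S_up−S_dn) = (28.3876−47.8276)/(38.1024−18.6624) = -1.0000. V = [p*·28.3876 + (1−p*)·47.8276]/1.4 = 21.5729. B = V − Δ·S = 47.4929.
(1,1): S=52.9200. Δ = (V_up−V_dn)/(S_up−S_dn) = (11.3024−28.3876)/(77.7924−38.1024) = -0.4305. V = [p*·11.3024 + (1−p*)·28.3876]/1.4 = 9.2122. B = V − Δ·S = 31.9924.
(0,0): S=36.0000. Δ = (V_up−V_dn)/(S_up−S_dn) = (9.2122−21.5729)/(52.9200−25.9200) = -0.4578. V = [p*·9.2122 + (1−p*)·21.5729]/1.4 = 7.4042. B = V − Δ·S = 23.8851.
Self-financing check: at every node Δ·S+B equals the discounted successor values.

(0,0): Delta=-0.4578 Bond=23.8851
(1,0): Delta=-1.0000 Bond=47.4929
(1,1): Delta=-0.4305 Bond=31.9924
V0=7.4042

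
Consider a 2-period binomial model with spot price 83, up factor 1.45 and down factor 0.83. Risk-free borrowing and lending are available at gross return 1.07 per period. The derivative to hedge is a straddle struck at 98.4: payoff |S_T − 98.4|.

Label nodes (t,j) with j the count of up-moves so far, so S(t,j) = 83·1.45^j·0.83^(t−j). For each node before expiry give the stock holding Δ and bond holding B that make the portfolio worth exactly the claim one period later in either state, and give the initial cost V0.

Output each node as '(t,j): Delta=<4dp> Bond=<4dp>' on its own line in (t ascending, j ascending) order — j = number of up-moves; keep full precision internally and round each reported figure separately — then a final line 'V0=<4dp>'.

(0,0): Delta=0.0823 Bond=17.2709
(1,0): Delta=-0.9302 Bond=88.2330
(1,1): Delta=1.0000 Bond=-91.9626
V0=24.1037

Risk-neutral probability p* = (R−d)/(u−d) = (1.07−0.83)/(1.45−0.83) = 0.3871.
At expiry t=2: V(2,0)=41.2213, V(2,1)=1.4905, V(2,2)=76.1075
(1,0): S=68.8900. Δ = (V_up−V_dn)/(S_up−S_dn) = (1.4905−41.2213)/(99.8905−57.1787) = -0.9302. V = [p*·1.4905 + (1−p*)·41.2213]/1.07 = 24.1511. B = V − Δ·S = 88.2330.
(1,1): S=120.3500. Δ = (V_up−V_dn)/(S_up−S_dn) = (76.1075−1.4905)/(174.5075−99.8905) = 1.0000. V = [p*·76.1075 + (1−p*)·1.4905]/1.07 = 28.3874. B = V − Δ·S = -91.9626.
(0,0): S=83.0000. Δ = (V_up−V_dn)/(S_up−S_dn) = (28.3874−24.1511)/(120.3500−68.8900) = 0.0823. V = [p*·28.3874 + (1−p*)·24.1511]/1.07 = 24.1037. B = V − Δ·S = 17.2709.
The time-0 hedge costs 24.1037, which is the no-arbitrage price.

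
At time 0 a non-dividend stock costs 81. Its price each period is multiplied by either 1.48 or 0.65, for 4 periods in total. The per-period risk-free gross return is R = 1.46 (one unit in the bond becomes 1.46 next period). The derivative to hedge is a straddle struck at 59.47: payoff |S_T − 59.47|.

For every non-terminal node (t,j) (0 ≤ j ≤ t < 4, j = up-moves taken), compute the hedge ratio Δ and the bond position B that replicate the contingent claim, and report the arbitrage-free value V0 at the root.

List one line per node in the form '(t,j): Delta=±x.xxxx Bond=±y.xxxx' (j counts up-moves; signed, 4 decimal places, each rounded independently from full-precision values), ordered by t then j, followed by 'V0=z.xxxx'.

Since d<R<u, set p* = (R−d)/(u−d) = 0.9759; price each node as the discounted p*-expectation of its children.
Payoff layer (t=4): V(4,0)=45.0110, V(4,1)=26.5480, V(4,2)=15.4910, V(4,3)=111.2103, V(4,4)=329.1560
Node (3,0) S=22.2446: V=(p*·26.5480+(1−p*)·45.0110)/1.46=18.4883; Δ=(26.5480−45.0110)/(32.9220−14.4590)=-1.0000; B=V−Δ·S=40.7329
Node (3,1) S=50.6493: V=(p*·15.4910+(1−p*)·26.5480)/1.46=10.7927; Δ=(15.4910−26.5480)/(74.9610−32.9220)=-0.2630; B=V−Δ·S=24.1144
Node (3,2) S=115.3246: V=(p*·111.2103+(1−p*)·15.4910)/1.46=74.5917; Δ=(111.2103−15.4910)/(170.6803−74.9610)=1.0000; B=V−Δ·S=-40.7329
Node (3,3) S=262.5852: V=(p*·329.1560+(1−p*)·111.2103)/1.46=221.8523; Δ=(329.1560−111.2103)/(388.6260−170.6803)=1.0000; B=V−Δ·S=-40.7329
Node (2,0) S=34.2225: V=(p*·10.7927+(1−p*)·18.4883)/1.46=7.5193; Δ=(10.7927−18.4883)/(50.6493−22.2446)=-0.2709; B=V−Δ·S=16.7910
Node (2,1) S=77.9220: V=(p*·74.5917+(1−p*)·10.7927)/1.46=50.0372; Δ=(74.5917−10.7927)/(115.3246−50.6493)=0.9865; B=V−Δ·S=-26.8290
Node (2,2) S=177.4224: V=(p*·221.8523+(1−p*)·74.5917)/1.46=149.5232; Δ=(221.8523−74.5917)/(262.5852−115.3246)=1.0000; B=V−Δ·S=-27.8992
Node (1,0) S=52.6500: V=(p*·50.0372+(1−p*)·7.5193)/1.46=33.5703; Δ=(50.0372−7.5193)/(77.9220−34.2225)=0.9730; B=V−Δ·S=-17.6561
Node (1,1) S=119.8800: V=(p*·149.5232+(1−p*)·50.0372)/1.46=100.7712; Δ=(149.5232−50.0372)/(177.4224−77.9220)=0.9999; B=V−Δ·S=-19.0914
Node (0,0) S=81.0000: V=(p*·100.7712+(1−p*)·33.5703)/1.46=67.9122; Δ=(100.7712−33.5703)/(119.8800−52.6500)=0.9996; B=V−Δ·S=-13.0526
Root portfolio cost Δ·81+B reproduces V0=67.9122.

(0,0): Delta=0.9996 Bond=-13.0526
(1,0): Delta=0.9730 Bond=-17.6561
(1,1): Delta=0.9999 Bond=-19.0914
(2,0): Delta=-0.2709 Bond=16.7910
(2,1): Delta=0.9865 Bond=-26.8290
(2,2): Delta=1.0000 Bond=-27.8992
(3,0): Delta=-1.0000 Bond=40.7329
(3,1): Delta=-0.2630 Bond=24.1144
(3,2): Delta=1.0000 Bond=-40.7329
(3,3): Delta=1.0000 Bond=-40.7329
V0=67.9122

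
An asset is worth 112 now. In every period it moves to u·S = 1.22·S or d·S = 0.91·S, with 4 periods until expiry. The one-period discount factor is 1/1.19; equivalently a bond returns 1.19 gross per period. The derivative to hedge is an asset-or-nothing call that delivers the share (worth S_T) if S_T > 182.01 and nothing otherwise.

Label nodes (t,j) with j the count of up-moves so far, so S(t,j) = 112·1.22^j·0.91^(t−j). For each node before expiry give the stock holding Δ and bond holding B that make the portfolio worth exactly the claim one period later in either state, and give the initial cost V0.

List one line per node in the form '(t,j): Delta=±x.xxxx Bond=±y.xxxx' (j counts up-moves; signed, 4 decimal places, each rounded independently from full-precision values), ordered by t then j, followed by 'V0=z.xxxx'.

The replicating-portfolio and risk-neutral prices coincide; use p* = (1.19−0.91)/(1.22−0.91) = 0.9032 for the latter.
At expiry t=4: V(4,0)=0.0000, V(4,1)=0.0000, V(4,2)=0.0000, V(4,3)=185.0712, V(4,4)=248.1175
(3,0): S=84.4000. Δ = (V_up−V_dn)/(S_up−S_dn) = (0.0000−0.0000)/(102.9679−76.8040) = 0.0000. V = [p*·0.0000 + (1−p*)·0.0000]/1.19 = 0.0000. B = V − Δ·S = 0.0000.
(3,1): S=113.1516. Δ = (V_up−V_dn)/(S_up−S_dn) = (0.0000−0.0000)/(138.0449−102.9679) = 0.0000. V = [p*·0.0000 + (1−p*)·0.0000]/1.19 = 0.0000. B = V − Δ·S = 0.0000.
(3,2): S=151.6977. Δ = (V_up−V_dn)/(S_up−S_dn) = (185.0712−0.0000)/(185.0712−138.0449) = 3.9355. V = [p*·185.0712 + (1−p*)·0.0000]/1.19 = 140.4715. B = V − Δ·S = -456.5324.
(3,3): S=203.3750. Δ = (V_up−V_dn)/(S_up−S_dn) = (248.1175−185.0712)/(248.1175−185.0712) = 1.0000. V = [p*·248.1175 + (1−p*)·185.0712]/1.19 = 203.3750. B = V − Δ·S = 0.0000.
(2,0): S=92.7472. Δ = (V_up−V_dn)/(S_up−S_dn) = (0.0000−0.0000)/(113.1516−84.4000) = 0.0000. V = [p*·0.0000 + (1−p*)·0.0000]/1.19 = 0.0000. B = V − Δ·S = 0.0000.
(2,1): S=124.3424. Δ = (V_up−V_dn)/(S_up−S_dn) = (140.4715−0.0000)/(151.6977−113.1516) = 3.6442. V = [p*·140.4715 + (1−p*)·0.0000]/1.19 = 106.6197. B = V − Δ·S = -346.5142.
(2,2): S=166.7008. Δ = (V_up−V_dn)/(S_up−S_dn) = (203.3750−140.4715)/(203.3750−151.6977) = 1.2172. V = [p*·203.3750 + (1−p*)·140.4715]/1.19 = 165.7879. B = V − Δ·S = -37.1265.
(1,0): S=101.9200. Δ = (V_up−V_dn)/(S_up−S_dn) = (106.6197−0.0000)/(124.3424−92.7472) = 3.3746. V = [p*·106.6197 + (1−p*)·0.0000]/1.19 = 80.9258. B = V − Δ·S = -263.0089.
(1,1): S=136.6400. Δ = (V_up−V_dn)/(S_up−S_dn) = (165.7879−106.6197)/(166.7008−124.3424) = 1.3968. V = [p*·165.7879 + (1−p*)·106.6197]/1.19 = 134.5058. B = V − Δ·S = -56.3590.
(0,0): S=112.0000. Δ = (V_up−V_dn)/(S_up−S_dn) = (134.5058−80.9258)/(136.6400−101.9200) = 1.5432. V = [p*·134.5058 + (1−p*)·80.9258]/1.19 = 108.6728. B = V − Δ·S = -64.1659.
Self-financing check: at every node Δ·S+B equals the discounted successor values.

(0,0): Delta=1.5432 Bond=-64.1659
(1,0): Delta=3.3746 Bond=-263.0089
(1,1): Delta=1.3968 Bond=-56.3590
(2,0): Delta=0.0000 Bond=0.0000
(2,1): Delta=3.6442 Bond=-346.5142
(2,2): Delta=1.2172 Bond=-37.1265
(3,0): Delta=0.0000 Bond=0.0000
(3,1): Delta=0.0000 Bond=0.0000
(3,2): Delta=3.9355 Bond=-456.5324
(3,3): Delta=1.0000 Bond=0.0000
V0=108.6728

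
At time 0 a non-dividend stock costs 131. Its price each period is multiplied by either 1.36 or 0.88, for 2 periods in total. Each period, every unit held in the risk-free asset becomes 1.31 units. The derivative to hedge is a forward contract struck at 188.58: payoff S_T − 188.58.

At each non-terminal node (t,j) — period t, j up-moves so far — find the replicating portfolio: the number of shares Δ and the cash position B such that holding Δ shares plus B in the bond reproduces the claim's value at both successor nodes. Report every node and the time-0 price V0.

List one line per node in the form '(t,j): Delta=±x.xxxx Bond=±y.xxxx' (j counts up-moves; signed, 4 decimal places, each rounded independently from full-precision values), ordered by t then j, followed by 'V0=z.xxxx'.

Since d<R<u, set p* = (R−d)/(u−d) = 0.8958; price each node as the discounted p*-expectation of its children.
Terminal payoffs: V(2,0)=-87.1336, V(2,1)=-31.7992, V(2,2)=53.7176
  t=1,j=0: stock 115.2800 → up 156.7808 (V=-31.7992), down 101.4464 (V=-87.1336). Price -28.6742; hedge Δ=1.0000, bond B=-143.9542.
  t=1,j=1: stock 178.1600 → up 242.2976 (V=53.7176), down 156.7808 (V=-31.7992). Price 34.2058; hedge Δ=1.0000, bond B=-143.9542.
  t=0,j=0: stock 131.0000 → up 178.1600 (V=34.2058), down 115.2800 (V=-28.6742). Price 21.1113; hedge Δ=1.0000, bond B=-109.8887.
Root portfolio cost Δ·131+B reproduces V0=21.1113.

(0,0): Delta=1.0000 Bond=-109.8887
(1,0): Delta=1.0000 Bond=-143.9542
(1,1): Delta=1.0000 Bond=-143.9542
V0=21.1113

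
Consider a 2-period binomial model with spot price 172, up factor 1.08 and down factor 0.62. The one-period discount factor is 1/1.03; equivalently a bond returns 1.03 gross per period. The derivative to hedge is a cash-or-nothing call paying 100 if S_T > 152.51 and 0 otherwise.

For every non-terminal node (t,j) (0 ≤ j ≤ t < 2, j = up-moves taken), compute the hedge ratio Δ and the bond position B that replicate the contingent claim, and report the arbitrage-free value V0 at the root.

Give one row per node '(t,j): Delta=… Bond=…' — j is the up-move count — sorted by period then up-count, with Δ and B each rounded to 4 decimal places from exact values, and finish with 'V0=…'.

Risk-neutral probability p* = (R−d)/(u−d) = (1.03−0.62)/(1.08−0.62) = 0.8913.
Payoff layer (t=2): V(2,0)=0.0000, V(2,1)=0.0000, V(2,2)=100.0000
Node (1,0) S=106.6400: V=(p*·0.0000+(1−p*)·0.0000)/1.03=0.0000; Δ=(0.0000−0.0000)/(115.1712−66.1168)=0.0000; B=V−Δ·S=0.0000
Node (1,1) S=185.7600: V=(p*·100.0000+(1−p*)·0.0000)/1.03=86.5344; Δ=(100.0000−0.0000)/(200.6208−115.1712)=1.1703; B=V−Δ·S=-130.8569
Node (0,0) S=172.0000: V=(p*·86.5344+(1−p*)·0.0000)/1.03=74.8820; Δ=(86.5344−0.0000)/(185.7600−106.6400)=1.0937; B=V−Δ·S=-113.2362
Self-financing check: at every node Δ·S+B equals the discounted successor values.

(0,0): Delta=1.0937 Bond=-113.2362
(1,0): Delta=0.0000 Bond=0.0000
(1,1): Delta=1.1703 Bond=-130.8569
V0=74.8820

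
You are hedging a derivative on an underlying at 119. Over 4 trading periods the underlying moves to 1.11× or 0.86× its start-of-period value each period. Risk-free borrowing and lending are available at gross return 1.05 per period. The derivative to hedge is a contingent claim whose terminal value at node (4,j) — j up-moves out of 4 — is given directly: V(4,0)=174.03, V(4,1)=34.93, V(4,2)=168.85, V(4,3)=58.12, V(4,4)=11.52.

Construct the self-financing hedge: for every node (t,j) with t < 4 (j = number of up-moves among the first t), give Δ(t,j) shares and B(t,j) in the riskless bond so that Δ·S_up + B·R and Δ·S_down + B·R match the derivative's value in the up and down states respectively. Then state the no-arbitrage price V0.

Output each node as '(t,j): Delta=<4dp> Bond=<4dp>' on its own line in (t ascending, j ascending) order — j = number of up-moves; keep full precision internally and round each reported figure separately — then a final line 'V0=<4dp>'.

Risk-neutral probability p* = (R−d)/(u−d) = (1.05−0.86)/(1.11−0.86) = 0.7600.
Payoff layer (t=4): V(4,0)=174.0300, V(4,1)=34.9300, V(4,2)=168.8500, V(4,3)=58.1200, V(4,4)=11.5200
(3,0): S=75.6907. Δ = (V_up−V_dn)/(S_up−S_dn) = (34.9300−174.0300)/(84.0166−65.0940) = -7.3510. V = [p*·34.9300 + (1−p*)·174.0300]/1.05 = 65.0610. B = V − Δ·S = 621.4610.
(3,1): S=97.6938. Δ = (V_up−V_dn)/(S_up−S_dn) = (168.8500−34.9300)/(108.4401−84.0166) = 5.4833. V = [p*·168.8500 + (1−p*)·34.9300]/1.05 = 130.1992. B = V − Δ·S = -405.4808.
(3,2): S=126.0931. Δ = (V_up−V_dn)/(S_up−S_dn) = (58.1200−168.8500)/(139.9634−108.4401) = -3.5126. V = [p*·58.1200 + (1−p*)·168.8500]/1.05 = 80.6621. B = V − Δ·S = 523.5821.
(3,3): S=162.7481. Δ = (V_up−V_dn)/(S_up−S_dn) = (11.5200−58.1200)/(180.6504−139.9634) = -1.1453. V = [p*·11.5200 + (1−p*)·58.1200]/1.05 = 21.6229. B = V − Δ·S = 208.0229.
(2,0): S=88.0124. Δ = (V_up−V_dn)/(S_up−S_dn) = (130.1992−65.0610)/(97.6938−75.6907) = 2.9604. V = [p*·130.1992 + (1−p*)·65.0610]/1.05 = 109.1105. B = V − Δ·S = -151.4426.
(2,1): S=113.5974. Δ = (V_up−V_dn)/(S_up−S_dn) = (80.6621−130.1992)/(126.0931−97.6938) = -1.7443. V = [p*·80.6621 + (1−p*)·130.1992]/1.05 = 88.1438. B = V − Δ·S = 286.2924.
(2,2): S=146.6199. Δ = (V_up−V_dn)/(S_up−S_dn) = (21.6229−80.6621)/(162.7481−126.0931) = -1.6107. V = [p*·21.6229 + (1−p*)·80.6621]/1.05 = 34.0879. B = V − Δ·S = 270.2448.
(1,0): S=102.3400. Δ = (V_up−V_dn)/(S_up−S_dn) = (88.1438−109.1105)/(113.5974−88.0124) = -0.8195. V = [p*·88.1438 + (1−p*)·109.1105]/1.05 = 88.7389. B = V − Δ·S = 172.6057.
(1,1): S=132.0900. Δ = (V_up−V_dn)/(S_up−S_dn) = (34.0879−88.1438)/(146.6199−113.5974) = -1.6369. V = [p*·34.0879 + (1−p*)·88.1438]/1.05 = 44.8203. B = V − Δ·S = 261.0440.
(0,0): S=119.0000. Δ = (V_up−V_dn)/(S_up−S_dn) = (44.8203−88.7389)/(132.0900−102.3400) = -1.4763. V = [p*·44.8203 + (1−p*)·88.7389]/1.05 = 52.7245. B = V − Δ·S = 228.3989.
Root portfolio cost Δ·119+B reproduces V0=52.7245.

(0,0): Delta=-1.4763 Bond=228.3989
(1,0): Delta=-0.8195 Bond=172.6057
(1,1): Delta=-1.6369 Bond=261.0440
(2,0): Delta=2.9604 Bond=-151.4426
(2,1): Delta=-1.7443 Bond=286.2924
(2,2): Delta=-1.6107 Bond=270.2448
(3,0): Delta=-7.3510 Bond=621.4610
(3,1): Delta=5.4833 Bond=-405.4808
(3,2): Delta=-3.5126 Bond=523.5821
(3,3): Delta=-1.1453 Bond=208.0229
V0=52.7245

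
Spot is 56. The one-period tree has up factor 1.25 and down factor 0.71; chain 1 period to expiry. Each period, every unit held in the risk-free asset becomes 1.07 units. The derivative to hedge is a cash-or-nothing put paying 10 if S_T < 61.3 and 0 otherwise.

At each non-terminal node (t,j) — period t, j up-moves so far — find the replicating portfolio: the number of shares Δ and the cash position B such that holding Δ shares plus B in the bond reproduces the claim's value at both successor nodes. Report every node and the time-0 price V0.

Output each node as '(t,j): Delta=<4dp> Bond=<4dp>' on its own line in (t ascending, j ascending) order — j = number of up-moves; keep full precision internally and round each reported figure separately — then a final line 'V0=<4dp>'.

(0,0): Delta=-0.3307 Bond=21.6338
V0=3.1153

No-arbitrage ⇒ martingale measure with p* = (R−d)/(u−d) = 0.6667.
Payoff layer (t=1): V(1,0)=10.0000, V(1,1)=0.0000
  t=0,j=0: stock 56.0000 → up 70.0000 (V=0.0000), down 39.7600 (V=10.0000). Price 3.1153; hedge Δ=-0.3307, bond B=21.6338.
Check: Δ(0,0)·S0 + B(0,0) = 3.1153 = V0.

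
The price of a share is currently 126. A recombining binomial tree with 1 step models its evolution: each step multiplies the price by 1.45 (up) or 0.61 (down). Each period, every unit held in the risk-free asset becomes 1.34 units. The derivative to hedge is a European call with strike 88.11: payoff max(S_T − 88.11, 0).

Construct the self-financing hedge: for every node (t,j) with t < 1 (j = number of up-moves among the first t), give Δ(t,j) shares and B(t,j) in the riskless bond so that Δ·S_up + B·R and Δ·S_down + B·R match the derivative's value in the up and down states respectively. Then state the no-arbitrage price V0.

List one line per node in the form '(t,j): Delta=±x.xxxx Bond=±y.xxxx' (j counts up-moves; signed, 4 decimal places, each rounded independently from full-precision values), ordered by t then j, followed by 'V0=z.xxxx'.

Risk-neutral probability p* = (R−d)/(u−d) = (1.34−0.61)/(1.45−0.61) = 0.8690.
At expiry t=1: V(1,0)=0.0000, V(1,1)=94.5900
(0,0): S=126.0000. Δ = (V_up−V_dn)/(S_up−S_dn) = (94.5900−0.0000)/(182.7000−76.8600) = 0.8937. V = [p*·94.5900 + (1−p*)·0.0000]/1.34 = 61.3457. B = V − Δ·S = -51.2615.
Each (Δ,B) replicates both successor values, so the strategy is self-financing and V0 is arbitrage-free.

(0,0): Delta=0.8937 Bond=-51.2615
V0=61.3457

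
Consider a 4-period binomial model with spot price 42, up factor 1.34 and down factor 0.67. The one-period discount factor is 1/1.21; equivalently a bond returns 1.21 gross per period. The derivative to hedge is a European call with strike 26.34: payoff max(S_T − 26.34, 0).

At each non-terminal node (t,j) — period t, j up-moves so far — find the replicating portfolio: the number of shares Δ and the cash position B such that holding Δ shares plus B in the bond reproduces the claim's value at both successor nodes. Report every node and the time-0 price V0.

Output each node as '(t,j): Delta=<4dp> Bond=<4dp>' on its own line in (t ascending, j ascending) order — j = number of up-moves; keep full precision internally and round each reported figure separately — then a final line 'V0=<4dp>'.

The replicating-portfolio and risk-neutral prices coincide; use p* = (1.21−0.67)/(1.34−0.67) = 0.8060 for the latter.
Terminal payoffs: V(4,0)=0.0000, V(4,1)=0.0000, V(4,2)=7.5139, V(4,3)=41.3678, V(4,4)=109.0755
Node (3,0) S=12.6320: V=(p*·0.0000+(1−p*)·0.0000)/1.21=0.0000; Δ=(0.0000−0.0000)/(16.9269−8.4635)=0.0000; B=V−Δ·S=0.0000
Node (3,1) S=25.2641: V=(p*·7.5139+(1−p*)·0.0000)/1.21=5.0049; Δ=(7.5139−0.0000)/(33.8539−16.9269)=0.4439; B=V−Δ·S=-6.2098
Node (3,2) S=50.5282: V=(p*·41.3678+(1−p*)·7.5139)/1.21=28.7596; Δ=(41.3678−7.5139)/(67.7078−33.8539)=1.0000; B=V−Δ·S=-21.7686
Node (3,3) S=101.0564: V=(p*·109.0755+(1−p*)·41.3678)/1.21=79.2878; Δ=(109.0755−41.3678)/(135.4155−67.7078)=1.0000; B=V−Δ·S=-21.7686
Node (2,0) S=18.8538: V=(p*·5.0049+(1−p*)·0.0000)/1.21=3.3337; Δ=(5.0049−0.0000)/(25.2641−12.6320)=0.3962; B=V−Δ·S=-4.1363
Node (2,1) S=37.7076: V=(p*·28.7596+(1−p*)·5.0049)/1.21=19.9591; Δ=(28.7596−5.0049)/(50.5282−25.2641)=0.9403; B=V−Δ·S=-15.4956
Node (2,2) S=75.4152: V=(p*·79.2878+(1−p*)·28.7596)/1.21=57.4246; Δ=(79.2878−28.7596)/(101.0564−50.5282)=1.0000; B=V−Δ·S=-17.9906
Node (1,0) S=28.1400: V=(p*·19.9591+(1−p*)·3.3337)/1.21=13.8291; Δ=(19.9591−3.3337)/(37.7076−18.8538)=0.8818; B=V−Δ·S=-10.9848
Node (1,1) S=56.2800: V=(p*·57.4246+(1−p*)·19.9591)/1.21=41.4506; Δ=(57.4246−19.9591)/(75.4152−37.7076)=0.9936; B=V−Δ·S=-14.4682
Node (0,0) S=42.0000: V=(p*·41.4506+(1−p*)·13.8291)/1.21=29.8274; Δ=(41.4506−13.8291)/(56.2800−28.1400)=0.9816; B=V−Δ·S=-11.3986
Each (Δ,B) replicates both successor values, so the strategy is self-financing and V0 is arbitrage-free.

(0,0): Delta=0.9816 Bond=-11.3986
(1,0): Delta=0.8818 Bond=-10.9848
(1,1): Delta=0.9936 Bond=-14.4682
(2,0): Delta=0.3962 Bond=-4.1363
(2,1): Delta=0.9403 Bond=-15.4956
(2,2): Delta=1.0000 Bond=-17.9906
(3,0): Delta=0.0000 Bond=0.0000
(3,1): Delta=0.4439 Bond=-6.2098
(3,2): Delta=1.0000 Bond=-21.7686
(3,3): Delta=1.0000 Bond=-21.7686
V0=29.8274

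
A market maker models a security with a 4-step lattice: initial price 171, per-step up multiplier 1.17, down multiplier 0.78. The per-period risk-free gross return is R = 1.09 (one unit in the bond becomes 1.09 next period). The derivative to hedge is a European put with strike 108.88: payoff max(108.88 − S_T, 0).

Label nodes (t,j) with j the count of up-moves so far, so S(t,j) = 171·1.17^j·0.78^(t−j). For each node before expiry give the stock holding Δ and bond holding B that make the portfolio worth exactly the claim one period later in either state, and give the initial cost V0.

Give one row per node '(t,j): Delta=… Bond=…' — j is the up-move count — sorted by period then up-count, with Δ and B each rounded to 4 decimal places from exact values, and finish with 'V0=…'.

The replicating-portfolio and risk-neutral prices coincide; use p* = (1.09−0.78)/(1.17−0.78) = 0.7949 for the latter.
Terminal values V(4,·): V(4,0)=45.5843, V(4,1)=13.9364, V(4,2)=0.0000, V(4,3)=0.0000, V(4,4)=0.0000
  t=3,j=0: stock 81.1484 → up 94.9436 (V=13.9364), down 63.2957 (V=45.5843). Price 18.7415; hedge Δ=-1.0000, bond B=99.8899.
  t=3,j=1: stock 121.7226 → up 142.4154 (V=0.0000), down 94.9436 (V=13.9364). Price 2.6227; hedge Δ=-0.2936, bond B=38.3570.
  t=3,j=2: stock 182.5839 → up 213.6231 (V=0.0000), down 142.4154 (V=0.0000). Price 0.0000; hedge Δ=0.0000, bond B=0.0000.
  t=3,j=3: stock 273.8758 → up 320.4347 (V=0.0000), down 213.6231 (V=0.0000). Price 0.0000; hedge Δ=0.0000, bond B=0.0000.
  t=2,j=0: stock 104.0364 → up 121.7226 (V=2.6227), down 81.1484 (V=18.7415). Price 5.4396; hedge Δ=-0.3973, bond B=46.7699.
  t=2,j=1: stock 156.0546 → up 182.5839 (V=0.0000), down 121.7226 (V=2.6227). Price 0.4936; hedge Δ=-0.0431, bond B=7.2184.
  t=2,j=2: stock 234.0819 → up 273.8758 (V=0.0000), down 182.5839 (V=0.0000). Price 0.0000; hedge Δ=0.0000, bond B=0.0000.
  t=1,j=0: stock 133.3800 → up 156.0546 (V=0.4936), down 104.0364 (V=5.4396). Price 1.3836; hedge Δ=-0.0951, bond B=14.0656.
  t=1,j=1: stock 200.0700 → up 234.0819 (V=0.0000), down 156.0546 (V=0.4936). Price 0.0929; hedge Δ=-0.0063, bond B=1.3584.
  t=0,j=0: stock 171.0000 → up 200.0700 (V=0.0929), down 133.3800 (V=1.3836). Price 0.3281; hedge Δ=-0.0194, bond B=3.6377.
Check: Δ(0,0)·S0 + B(0,0) = 0.3281 = V0.

(0,0): Delta=-0.0194 Bond=3.6377
(1,0): Delta=-0.0951 Bond=14.0656
(1,1): Delta=-0.0063 Bond=1.3584
(2,0): Delta=-0.3973 Bond=46.7699
(2,1): Delta=-0.0431 Bond=7.2184
(2,2): Delta=0.0000 Bond=0.0000
(3,0): Delta=-1.0000 Bond=99.8899
(3,1): Delta=-0.2936 Bond=38.3570
(3,2): Delta=0.0000 Bond=0.0000
(3,3): Delta=0.0000 Bond=0.0000
V0=0.3281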